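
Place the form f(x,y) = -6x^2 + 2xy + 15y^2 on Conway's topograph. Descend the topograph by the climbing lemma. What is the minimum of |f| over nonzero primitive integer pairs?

descent: ρ → (15,-2,-6)
descent: ρ → (-6,14,7)  [lands on river]
river: ρ → (7,14,-6)
river: ρ → (-6,10,11)
river: ρ → (11,12,-5)
river: ρ → (-5,18,2)
river: ρ → (2,18,-5)
river: ρ → (-5,12,11)
river: ρ → (11,10,-6)
closes: descent 2, river 8
min |a| on river = 2

2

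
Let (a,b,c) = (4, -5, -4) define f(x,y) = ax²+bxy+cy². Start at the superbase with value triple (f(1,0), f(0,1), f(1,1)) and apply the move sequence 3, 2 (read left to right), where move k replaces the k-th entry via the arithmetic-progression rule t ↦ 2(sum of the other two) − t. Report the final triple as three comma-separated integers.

start (4,-4,-5) = (f(1,0),f(0,1),f(1,1))
replace slot 3: 2·(4+(-4)) − (-5) = 5 → (4,-4,5)
replace slot 2: 2·(4+5) − (-4) = 22 → (4,22,5)

4,22,5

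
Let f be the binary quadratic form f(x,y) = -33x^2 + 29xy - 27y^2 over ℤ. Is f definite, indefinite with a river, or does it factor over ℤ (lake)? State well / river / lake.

D = b²−4ac = 29² − 4·(-33)·(-27) = -2723
D < 0 ⇒ definite ⇒ every region one sign ⇒ single well

well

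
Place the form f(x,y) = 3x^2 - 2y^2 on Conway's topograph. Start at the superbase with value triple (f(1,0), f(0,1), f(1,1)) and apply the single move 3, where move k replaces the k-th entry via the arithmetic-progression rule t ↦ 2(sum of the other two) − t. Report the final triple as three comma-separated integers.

start (3,-2,1) = (f(1,0),f(0,1),f(1,1))
replace slot 3: 2·(3+(-2)) − 1 = 1 → (3,-2,1)

3,-2,1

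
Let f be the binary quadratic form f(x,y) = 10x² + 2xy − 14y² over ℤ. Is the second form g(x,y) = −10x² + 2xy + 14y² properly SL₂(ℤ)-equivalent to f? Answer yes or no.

D₁ = 564, D₂ = 564
river cycle of f (length 4): (10, 22, -2), (-2, 22, 10), (10, 18, -6), (-6, 18, 10)
river cycle of g (length 4): (-10, 22, 2), (2, 22, -10), (-10, 18, 6), (6, 18, -10)
cycles differ ⇒ inequivalent

no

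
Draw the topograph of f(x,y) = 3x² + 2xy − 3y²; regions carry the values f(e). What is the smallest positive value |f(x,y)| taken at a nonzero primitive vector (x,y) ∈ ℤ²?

river: ρ → (-3,4,2)
river: ρ → (2,4,-3)
river: ρ → (-3,2,3)
river: ρ → (3,4,-2)
river: ρ → (-2,4,3)
river: ρ → (3,2,-3)
closes: descent 0, river 6
min |a| on river = 2

2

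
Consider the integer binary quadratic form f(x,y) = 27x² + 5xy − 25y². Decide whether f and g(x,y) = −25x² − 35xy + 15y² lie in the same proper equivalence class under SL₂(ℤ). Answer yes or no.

D₁ = 2725, D₂ = 2725
river cycle of f (length 10): (-25, 45, 7), (7, 39, -43), (-43, 47, 3), (3, 49, -27), (-27, 5, 25), (25, 45, -7), (-7, 39, 43), (43, 47, -3), (-3, 49, 27), (27, 5, -25)
river cycle of g (length 14): (15, 35, -25), (-25, 15, 25), (25, 35, -15), (-15, 25, 35), (35, 45, -5), (-5, 45, 35), (35, 25, -15), (-15, 35, 25), (25, 15, -25), (-25, 35, 15), … (4 more)
cycles differ ⇒ inequivalent

no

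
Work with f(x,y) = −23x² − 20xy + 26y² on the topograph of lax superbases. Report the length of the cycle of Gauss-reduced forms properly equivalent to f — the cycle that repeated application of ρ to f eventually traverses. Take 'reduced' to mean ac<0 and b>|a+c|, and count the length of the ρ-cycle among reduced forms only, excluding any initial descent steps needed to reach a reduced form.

D = 2792, ⌊√D⌋ = 52
descent: ρ → (26,20,-23)  [lands on river]
river: ρ → (-23,26,23)
river: ρ → (23,20,-26)
river: ρ → (-26,32,17)
river: ρ → (17,36,-22)
river: ρ → (-22,52,1)
river: ρ → (1,52,-22)
river: ρ → (-22,36,17)
river: ρ → (17,32,-26)
river: ρ → (-26,20,23)
river: ρ → (23,26,-23)
river: ρ → (-23,20,26)
river: ρ → (26,32,-17)
river: ρ → (-17,36,22)
river: ρ → (22,52,-1)
river: ρ → (-1,52,22)
river: ρ → (22,36,-17)
river: ρ → (-17,32,26)
ρ-cycle length = 18 (tail of 1 descent step not counted)

18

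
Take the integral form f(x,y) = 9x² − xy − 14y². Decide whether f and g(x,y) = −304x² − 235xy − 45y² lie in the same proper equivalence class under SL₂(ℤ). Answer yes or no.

D₁ = 505, D₂ = 505
river cycle of f (length 6): (9, 17, -6), (-6, 19, 6), (6, 17, -9), (-9, 19, 4), (4, 21, -4), (-4, 19, 9)
river cycle of g (length 6): (-4, 19, 9), (9, 17, -6), (-6, 19, 6), (6, 17, -9), (-9, 19, 4), (4, 21, -4)
cycles coincide ⇒ equivalent

yes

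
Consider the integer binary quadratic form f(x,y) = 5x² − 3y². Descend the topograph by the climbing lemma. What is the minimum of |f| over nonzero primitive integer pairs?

descent: ρ → (-3,6,2)  [lands on river]
river: ρ → (2,6,-3)
closes: descent 1, river 2
min |a| on river = 2

2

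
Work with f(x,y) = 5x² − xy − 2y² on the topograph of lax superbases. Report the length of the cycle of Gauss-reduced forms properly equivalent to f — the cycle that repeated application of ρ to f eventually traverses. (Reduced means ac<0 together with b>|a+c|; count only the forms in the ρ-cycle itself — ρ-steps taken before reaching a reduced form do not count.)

D = 41, ⌊√D⌋ = 6
descent: ρ → (-2,5,2)  [lands on river]
river: ρ → (2,3,-4)
river: ρ → (-4,5,1)
river: ρ → (1,5,-4)
river: ρ → (-4,3,2)
river: ρ → (2,5,-2)
river: ρ → (-2,3,4)
river: ρ → (4,5,-1)
river: ρ → (-1,5,4)
river: ρ → (4,3,-2)
ρ-cycle length = 10 (tail of 1 descent step not counted)

10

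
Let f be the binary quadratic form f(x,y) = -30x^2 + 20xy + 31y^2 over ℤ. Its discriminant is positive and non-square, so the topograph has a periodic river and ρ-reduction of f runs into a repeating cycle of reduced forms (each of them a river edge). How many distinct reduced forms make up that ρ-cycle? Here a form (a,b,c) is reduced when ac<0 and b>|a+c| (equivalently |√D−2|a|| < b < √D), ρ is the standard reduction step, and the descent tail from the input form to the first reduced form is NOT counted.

D = 4120, ⌊√D⌋ = 64
river: ρ → (31,42,-19)
river: ρ → (-19,34,39)
river: ρ → (39,44,-14)
river: ρ → (-14,40,45)
river: ρ → (45,50,-9)
river: ρ → (-9,58,21)
river: ρ → (21,26,-41)
river: ρ → (-41,56,6)
river: ρ → (6,64,-1)
river: ρ → (-1,64,6)
river: ρ → (6,56,-41)
river: ρ → (-41,26,21)
river: ρ → (21,58,-9)
river: ρ → (-9,50,45)
river: ρ → (45,40,-14)
river: ρ → (-14,44,39)
river: ρ → (39,34,-19)
river: ρ → (-19,42,31)
river: ρ → (31,20,-30)
river: ρ → (-30,40,21)
river: ρ → (21,44,-26)
river: ρ → (-26,60,5)
river: ρ → (5,60,-26)
river: ρ → (-26,44,21)
river: ρ → (21,40,-30)
river: ρ → (-30,20,31)
ρ-cycle length = 26 (tail of 0 descent steps not counted)

26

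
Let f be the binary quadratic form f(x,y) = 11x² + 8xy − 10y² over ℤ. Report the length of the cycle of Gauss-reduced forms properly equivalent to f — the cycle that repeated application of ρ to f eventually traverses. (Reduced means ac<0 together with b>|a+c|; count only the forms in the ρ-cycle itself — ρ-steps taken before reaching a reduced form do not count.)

D = 504, ⌊√D⌋ = 22
river: ρ → (-10,12,9)
river: ρ → (9,6,-13)
river: ρ → (-13,20,2)
river: ρ → (2,20,-13)
river: ρ → (-13,6,9)
river: ρ → (9,12,-10)
river: ρ → (-10,8,11)
river: ρ → (11,14,-7)
river: ρ → (-7,14,11)
river: ρ → (11,8,-10)
ρ-cycle length = 10 (tail of 0 descent steps not counted)

10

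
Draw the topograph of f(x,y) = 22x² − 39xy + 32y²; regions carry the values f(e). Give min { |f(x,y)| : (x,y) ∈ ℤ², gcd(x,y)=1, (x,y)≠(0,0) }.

translate: b→5 (≡-39 mod 44), so (22,-39,32)→(22,5,15)
flip: (22,5,15)→(15,-5,22)
reduced (well bottom): (15,-5,22) with a≤c, −a<b≤a
well minimum = a = 15

15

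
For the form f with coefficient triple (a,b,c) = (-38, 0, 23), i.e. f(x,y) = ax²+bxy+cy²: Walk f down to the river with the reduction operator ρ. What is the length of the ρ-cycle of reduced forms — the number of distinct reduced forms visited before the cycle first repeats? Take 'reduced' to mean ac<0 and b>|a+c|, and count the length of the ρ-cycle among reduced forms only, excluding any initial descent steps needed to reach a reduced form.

D = 3496, ⌊√D⌋ = 59
descent: ρ → (23,46,-15)  [lands on river]
river: ρ → (-15,44,26)
river: ρ → (26,8,-33)
river: ρ → (-33,58,1)
river: ρ → (1,58,-33)
river: ρ → (-33,8,26)
river: ρ → (26,44,-15)
river: ρ → (-15,46,23)
ρ-cycle length = 8 (tail of 1 descent step not counted)

8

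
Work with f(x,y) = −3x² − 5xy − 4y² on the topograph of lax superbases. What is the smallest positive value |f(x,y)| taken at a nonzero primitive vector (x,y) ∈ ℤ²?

translate: b→-1 (≡5 mod 6), so (3,5,4)→(3,-1,2)
flip: (3,-1,2)→(2,1,3)
reduced (well bottom): (2,1,3) with a≤c, −a<b≤a
well minimum |f| = |-2| = 2 (negative-definite)

2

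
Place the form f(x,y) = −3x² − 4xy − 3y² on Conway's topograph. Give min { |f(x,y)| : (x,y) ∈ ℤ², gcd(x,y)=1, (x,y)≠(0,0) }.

translate: b→-2 (≡4 mod 6), so (3,4,3)→(3,-2,2)
flip: (3,-2,2)→(2,2,3)
reduced (well bottom): (2,2,3) with a≤c, −a<b≤a
well minimum |f| = |-2| = 2 (negative-definite)

2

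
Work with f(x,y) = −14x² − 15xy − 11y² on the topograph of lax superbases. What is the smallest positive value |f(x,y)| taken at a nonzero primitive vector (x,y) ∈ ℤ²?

translate: b→-13 (≡15 mod 28), so (14,15,11)→(14,-13,10)
flip: (14,-13,10)→(10,13,14)
translate: b→-7 (≡13 mod 20), so (10,13,14)→(10,-7,11)
reduced (well bottom): (10,-7,11) with a≤c, −a<b≤a
well minimum |f| = |-10| = 10 (negative-definite)

10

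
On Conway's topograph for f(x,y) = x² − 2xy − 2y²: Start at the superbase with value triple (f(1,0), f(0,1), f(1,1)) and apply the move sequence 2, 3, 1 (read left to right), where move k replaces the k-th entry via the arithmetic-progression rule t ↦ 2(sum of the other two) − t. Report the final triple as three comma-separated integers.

start (1,-2,-3) = (f(1,0),f(0,1),f(1,1))
replace slot 2: 2·(1+(-3)) − (-2) = -2 → (1,-2,-3)
replace slot 3: 2·(1+(-2)) − (-3) = 1 → (1,-2,1)
replace slot 1: 2·((-2)+1) − 1 = -3 → (-3,-2,1)

-3,-2,1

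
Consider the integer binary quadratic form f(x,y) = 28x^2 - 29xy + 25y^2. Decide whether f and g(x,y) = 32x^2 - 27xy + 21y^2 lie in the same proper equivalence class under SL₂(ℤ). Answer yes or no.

D₁ = -1959, D₂ = -1959
f: translate: b→27 (≡-29 mod 56), so (28,-29,25)→(28,27,24)
f: flip: (28,27,24)→(24,-27,28)
f: translate: b→21 (≡-27 mod 48), so (24,-27,28)→(24,21,25)
f: reduced (well bottom): (24,21,25) with a≤c, −a<b≤a
g: flip: (32,-27,21)→(21,27,32)
g: translate: b→-15 (≡27 mod 42), so (21,27,32)→(21,-15,26)
g: reduced (well bottom): (21,-15,26) with a≤c, −a<b≤a
reduced forms (24, 21, 25) vs (21, -15, 26) ⇒ inequivalent

no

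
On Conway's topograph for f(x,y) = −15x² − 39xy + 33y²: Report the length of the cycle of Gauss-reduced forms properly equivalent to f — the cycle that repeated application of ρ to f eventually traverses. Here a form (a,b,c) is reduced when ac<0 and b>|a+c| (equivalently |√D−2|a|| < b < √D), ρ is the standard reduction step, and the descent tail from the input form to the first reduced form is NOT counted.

D = 3501, ⌊√D⌋ = 59
descent: ρ → (33,39,-15)  [lands on river]
river: ρ → (-15,51,15)
river: ρ → (15,39,-33)
river: ρ → (-33,27,21)
river: ρ → (21,57,-3)
river: ρ → (-3,57,21)
river: ρ → (21,27,-33)
river: ρ → (-33,39,15)
river: ρ → (15,51,-15)
river: ρ → (-15,39,33)
river: ρ → (33,27,-21)
river: ρ → (-21,57,3)
river: ρ → (3,57,-21)
river: ρ → (-21,27,33)
ρ-cycle length = 14 (tail of 1 descent step not counted)

14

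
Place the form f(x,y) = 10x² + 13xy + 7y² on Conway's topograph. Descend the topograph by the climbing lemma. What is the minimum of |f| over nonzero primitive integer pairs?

translate: b→-7 (≡13 mod 20), so (10,13,7)→(10,-7,4)
flip: (10,-7,4)→(4,7,10)
translate: b→-1 (≡7 mod 8), so (4,7,10)→(4,-1,7)
reduced (well bottom): (4,-1,7) with a≤c, −a<b≤a
well minimum = a = 4

4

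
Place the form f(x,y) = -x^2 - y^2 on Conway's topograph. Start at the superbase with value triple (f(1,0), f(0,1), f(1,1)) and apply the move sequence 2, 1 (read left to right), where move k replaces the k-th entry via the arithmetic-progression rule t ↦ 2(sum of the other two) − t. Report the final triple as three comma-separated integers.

start (-1,-1,-2) = (f(1,0),f(0,1),f(1,1))
replace slot 2: 2·((-1)+(-2)) − (-1) = -5 → (-1,-5,-2)
replace slot 1: 2·((-5)+(-2)) − (-1) = -13 → (-13,-5,-2)

-13,-5,-2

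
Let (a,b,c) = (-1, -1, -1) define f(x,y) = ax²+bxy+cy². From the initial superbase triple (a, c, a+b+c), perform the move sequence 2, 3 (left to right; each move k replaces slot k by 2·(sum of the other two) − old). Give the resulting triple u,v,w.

start (-1,-1,-3) = (f(1,0),f(0,1),f(1,1))
replace slot 2: 2·((-1)+(-3)) − (-1) = -7 → (-1,-7,-3)
replace slot 3: 2·((-1)+(-7)) − (-3) = -13 → (-1,-7,-13)

-1,-7,-13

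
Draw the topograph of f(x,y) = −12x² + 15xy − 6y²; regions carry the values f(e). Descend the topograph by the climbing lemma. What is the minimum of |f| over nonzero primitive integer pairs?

translate: b→9 (≡-15 mod 24), so (12,-15,6)→(12,9,3)
flip: (12,9,3)→(3,-9,12)
translate: b→3 (≡-9 mod 6), so (3,-9,12)→(3,3,6)
reduced (well bottom): (3,3,6) with a≤c, −a<b≤a
well minimum |f| = |-3| = 3 (negative-definite)

3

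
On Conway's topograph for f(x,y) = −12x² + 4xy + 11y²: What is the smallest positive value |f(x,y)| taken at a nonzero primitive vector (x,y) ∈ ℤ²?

river: ρ → (11,18,-5)
river: ρ → (-5,22,3)
river: ρ → (3,20,-12)
river: ρ → (-12,4,11)
closes: descent 0, river 4
min |a| on river = 3

3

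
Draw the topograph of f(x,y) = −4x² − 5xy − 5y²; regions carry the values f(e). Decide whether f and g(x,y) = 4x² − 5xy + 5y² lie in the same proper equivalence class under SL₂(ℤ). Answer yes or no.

D₁ = -55, D₂ = -55
f is negative-definite; reduce −f:
−f: translate: b→-3 (≡5 mod 8), so (4,5,5)→(4,-3,4)
−f: flip: (4,-3,4)→(4,3,4)
−f: reduced (well bottom): (4,3,4) with a≤c, −a<b≤a
flip sign back: reduced form of f is (-4,-3,-4)
g: translate: b→3 (≡-5 mod 8), so (4,-5,5)→(4,3,4)
g: reduced (well bottom): (4,3,4) with a≤c, −a<b≤a
reduced forms (-4, -3, -4) vs (4, 3, 4) ⇒ inequivalent

no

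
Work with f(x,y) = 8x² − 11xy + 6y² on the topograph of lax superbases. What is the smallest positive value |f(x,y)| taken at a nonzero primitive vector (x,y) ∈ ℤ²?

translate: b→5 (≡-11 mod 16), so (8,-11,6)→(8,5,3)
flip: (8,5,3)→(3,-5,8)
translate: b→1 (≡-5 mod 6), so (3,-5,8)→(3,1,6)
reduced (well bottom): (3,1,6) with a≤c, −a<b≤a
well minimum = a = 3

3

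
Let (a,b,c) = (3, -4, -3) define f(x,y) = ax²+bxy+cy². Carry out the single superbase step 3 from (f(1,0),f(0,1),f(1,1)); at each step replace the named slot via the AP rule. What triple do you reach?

start (3,-3,-4) = (f(1,0),f(0,1),f(1,1))
replace slot 3: 2·(3+(-3)) − (-4) = 4 → (3,-3,4)

3,-3,4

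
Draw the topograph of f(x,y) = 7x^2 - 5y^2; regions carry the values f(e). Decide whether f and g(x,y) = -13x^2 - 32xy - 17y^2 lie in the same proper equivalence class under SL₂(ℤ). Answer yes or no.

D₁ = 140, D₂ = 140
river cycle of f (length 2): (-5, 10, 2), (2, 10, -5)
river cycle of g (length 2): (2, 10, -5), (-5, 10, 2)
cycles coincide ⇒ equivalent

yes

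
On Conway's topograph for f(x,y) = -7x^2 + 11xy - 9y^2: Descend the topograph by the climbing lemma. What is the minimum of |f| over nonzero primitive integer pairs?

translate: b→3 (≡-11 mod 14), so (7,-11,9)→(7,3,5)
flip: (7,3,5)→(5,-3,7)
reduced (well bottom): (5,-3,7) with a≤c, −a<b≤a
well minimum |f| = |-5| = 5 (negative-definite)

5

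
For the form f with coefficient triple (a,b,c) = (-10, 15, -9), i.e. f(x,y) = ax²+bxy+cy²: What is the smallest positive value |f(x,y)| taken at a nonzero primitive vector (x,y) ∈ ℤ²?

translate: b→5 (≡-15 mod 20), so (10,-15,9)→(10,5,4)
flip: (10,5,4)→(4,-5,10)
translate: b→3 (≡-5 mod 8), so (4,-5,10)→(4,3,9)
reduced (well bottom): (4,3,9) with a≤c, −a<b≤a
well minimum |f| = |-4| = 4 (negative-definite)

4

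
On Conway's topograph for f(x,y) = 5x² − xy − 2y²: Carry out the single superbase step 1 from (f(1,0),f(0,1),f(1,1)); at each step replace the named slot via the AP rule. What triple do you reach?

start (5,-2,2) = (f(1,0),f(0,1),f(1,1))
replace slot 1: 2·((-2)+2) − 5 = -5 → (-5,-2,2)

-5,-2,2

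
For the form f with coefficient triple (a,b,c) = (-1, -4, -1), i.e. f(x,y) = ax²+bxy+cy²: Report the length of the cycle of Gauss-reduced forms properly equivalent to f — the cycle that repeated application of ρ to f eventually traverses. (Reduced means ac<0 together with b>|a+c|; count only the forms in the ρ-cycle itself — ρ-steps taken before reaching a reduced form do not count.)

D = 12, ⌊√D⌋ = 3
descent: ρ → (-1,2,2)  [lands on river]
river: ρ → (2,2,-1)
ρ-cycle length = 2 (tail of 1 descent step not counted)

2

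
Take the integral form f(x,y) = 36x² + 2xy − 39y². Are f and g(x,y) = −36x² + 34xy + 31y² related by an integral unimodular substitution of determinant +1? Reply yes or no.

D₁ = 5620, D₂ = 5620
river cycle of f (length 4): (36, 74, -1), (-1, 74, 36), (36, 70, -5), (-5, 70, 36)
river cycle of g (length 8): (31, 28, -39), (-39, 50, 20), (20, 70, -9), (-9, 74, 4), (4, 70, -45), (-45, 20, 29), (29, 38, -36), (-36, 34, 31)
cycles differ ⇒ inequivalent

no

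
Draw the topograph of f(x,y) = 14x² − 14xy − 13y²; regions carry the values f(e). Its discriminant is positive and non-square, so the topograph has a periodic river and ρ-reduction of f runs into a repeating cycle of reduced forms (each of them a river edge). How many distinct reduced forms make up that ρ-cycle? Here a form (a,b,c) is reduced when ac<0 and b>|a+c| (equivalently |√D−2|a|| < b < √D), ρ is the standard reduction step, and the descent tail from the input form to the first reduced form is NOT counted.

D = 924, ⌊√D⌋ = 30
descent: ρ → (-13,14,14)  [lands on river]
river: ρ → (14,14,-13)
river: ρ → (-13,12,15)
river: ρ → (15,18,-10)
river: ρ → (-10,22,11)
river: ρ → (11,22,-10)
river: ρ → (-10,18,15)
river: ρ → (15,12,-13)
ρ-cycle length = 8 (tail of 1 descent step not counted)

8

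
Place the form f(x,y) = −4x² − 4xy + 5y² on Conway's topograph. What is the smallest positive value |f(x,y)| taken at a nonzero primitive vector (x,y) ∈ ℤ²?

descent: ρ → (5,4,-4)  [lands on river]
river: ρ → (-4,4,5)
river: ρ → (5,6,-3)
river: ρ → (-3,6,5)
closes: descent 1, river 4
min |a| on river = 3

3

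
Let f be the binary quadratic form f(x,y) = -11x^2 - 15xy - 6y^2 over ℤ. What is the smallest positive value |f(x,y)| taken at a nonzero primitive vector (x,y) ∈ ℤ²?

translate: b→-7 (≡15 mod 22), so (11,15,6)→(11,-7,2)
flip: (11,-7,2)→(2,7,11)
translate: b→-1 (≡7 mod 4), so (2,7,11)→(2,-1,5)
reduced (well bottom): (2,-1,5) with a≤c, −a<b≤a
well minimum |f| = |-2| = 2 (negative-definite)

2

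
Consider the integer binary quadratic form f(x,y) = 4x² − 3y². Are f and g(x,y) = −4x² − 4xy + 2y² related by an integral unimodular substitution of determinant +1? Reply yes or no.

D₁ = 48, D₂ = 48
river cycle of f (length 2): (-3, 6, 1), (1, 6, -3)
river cycle of g (length 2): (2, 4, -4), (-4, 4, 2)
cycles differ ⇒ inequivalent

no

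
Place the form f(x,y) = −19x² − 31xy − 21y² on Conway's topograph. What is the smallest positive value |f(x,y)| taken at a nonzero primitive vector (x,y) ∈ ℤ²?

translate: b→-7 (≡31 mod 38), so (19,31,21)→(19,-7,9)
flip: (19,-7,9)→(9,7,19)
reduced (well bottom): (9,7,19) with a≤c, −a<b≤a
well minimum |f| = |-9| = 9 (negative-definite)

9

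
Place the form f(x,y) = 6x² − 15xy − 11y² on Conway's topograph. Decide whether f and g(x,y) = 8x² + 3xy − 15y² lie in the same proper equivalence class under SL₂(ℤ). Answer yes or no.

D₁ = 489, D₂ = 489
river cycle of f (length 22): (-11, 15, 6), (6, 21, -2), (-2, 19, 16), (16, 13, -5), (-5, 17, 10), (10, 3, -12), (-12, 21, 1), (1, 21, -12), (-12, 3, 10), (10, 17, -5), … (12 more)
river cycle of g (length 22): (8, 19, -4), (-4, 21, 3), (3, 21, -4), (-4, 19, 8), (8, 13, -10), (-10, 7, 11), (11, 15, -6), (-6, 21, 2), (2, 19, -16), (-16, 13, 5), … (12 more)
cycles differ ⇒ inequivalent

no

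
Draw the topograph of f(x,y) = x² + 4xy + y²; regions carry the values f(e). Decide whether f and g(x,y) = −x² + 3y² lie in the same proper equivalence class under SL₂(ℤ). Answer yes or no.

D₁ = 12, D₂ = 12
river cycle of f (length 2): (1, 2, -2), (-2, 2, 1)
river cycle of g (length 2): (-1, 2, 2), (2, 2, -1)
cycles differ ⇒ inequivalent

no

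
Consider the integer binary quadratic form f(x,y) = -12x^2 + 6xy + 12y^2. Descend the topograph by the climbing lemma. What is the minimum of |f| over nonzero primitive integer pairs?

river: ρ → (12,18,-6)
river: ρ → (-6,18,12)
river: ρ → (12,6,-12)
river: ρ → (-12,18,6)
river: ρ → (6,18,-12)
river: ρ → (-12,6,12)
closes: descent 0, river 6
min |a| on river = 6

6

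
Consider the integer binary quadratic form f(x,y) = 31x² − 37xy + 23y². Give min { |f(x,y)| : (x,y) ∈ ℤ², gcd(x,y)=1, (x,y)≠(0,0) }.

translate: b→25 (≡-37 mod 62), so (31,-37,23)→(31,25,17)
flip: (31,25,17)→(17,-25,31)
translate: b→9 (≡-25 mod 34), so (17,-25,31)→(17,9,23)
reduced (well bottom): (17,9,23) with a≤c, −a<b≤a
well minimum = a = 17

17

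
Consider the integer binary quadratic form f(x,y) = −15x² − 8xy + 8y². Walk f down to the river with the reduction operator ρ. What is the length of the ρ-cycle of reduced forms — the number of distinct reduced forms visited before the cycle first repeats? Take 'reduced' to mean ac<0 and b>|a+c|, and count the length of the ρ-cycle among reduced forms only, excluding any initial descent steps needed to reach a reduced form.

D = 544, ⌊√D⌋ = 23
descent: ρ → (8,8,-15)  [lands on river]
river: ρ → (-15,22,1)
river: ρ → (1,22,-15)
river: ρ → (-15,8,8)
ρ-cycle length = 4 (tail of 1 descent step not counted)

4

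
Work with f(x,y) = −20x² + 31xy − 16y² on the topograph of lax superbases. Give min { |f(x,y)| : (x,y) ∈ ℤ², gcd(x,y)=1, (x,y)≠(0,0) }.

translate: b→9 (≡-31 mod 40), so (20,-31,16)→(20,9,5)
flip: (20,9,5)→(5,-9,20)
translate: b→1 (≡-9 mod 10), so (5,-9,20)→(5,1,16)
reduced (well bottom): (5,1,16) with a≤c, −a<b≤a
well minimum |f| = |-5| = 5 (negative-definite)

5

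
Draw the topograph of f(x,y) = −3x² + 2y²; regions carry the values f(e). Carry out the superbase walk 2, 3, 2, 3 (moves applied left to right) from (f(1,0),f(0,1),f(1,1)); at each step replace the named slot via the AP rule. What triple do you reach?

start (-3,2,-1) = (f(1,0),f(0,1),f(1,1))
replace slot 2: 2·((-3)+(-1)) − 2 = -10 → (-3,-10,-1)
replace slot 3: 2·((-3)+(-10)) − (-1) = -25 → (-3,-10,-25)
replace slot 2: 2·((-3)+(-25)) − (-10) = -46 → (-3,-46,-25)
replace slot 3: 2·((-3)+(-46)) − (-25) = -73 → (-3,-46,-73)

-3,-46,-73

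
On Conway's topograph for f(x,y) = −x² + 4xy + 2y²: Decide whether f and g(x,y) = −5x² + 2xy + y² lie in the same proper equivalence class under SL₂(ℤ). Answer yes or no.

D₁ = 24, D₂ = 24
river cycle of f (length 2): (2, 4, -1), (-1, 4, 2)
river cycle of g (length 2): (1, 4, -2), (-2, 4, 1)
cycles differ ⇒ inequivalent

no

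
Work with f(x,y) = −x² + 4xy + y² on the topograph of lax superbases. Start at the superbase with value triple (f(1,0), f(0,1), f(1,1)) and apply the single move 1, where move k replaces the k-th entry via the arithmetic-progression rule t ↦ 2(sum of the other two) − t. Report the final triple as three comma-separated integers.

start (-1,1,4) = (f(1,0),f(0,1),f(1,1))
replace slot 1: 2·(1+4) − (-1) = 11 → (11,1,4)

11,1,4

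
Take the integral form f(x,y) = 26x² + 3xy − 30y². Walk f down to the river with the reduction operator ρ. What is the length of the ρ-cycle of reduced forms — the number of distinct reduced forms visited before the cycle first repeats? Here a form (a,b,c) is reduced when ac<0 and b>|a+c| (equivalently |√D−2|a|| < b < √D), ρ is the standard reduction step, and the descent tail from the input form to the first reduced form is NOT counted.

D = 3129, ⌊√D⌋ = 55
descent: ρ → (-30,-3,26)
descent: ρ → (26,55,-1)  [lands on river]
river: ρ → (-1,55,26)
river: ρ → (26,49,-7)
river: ρ → (-7,49,26)
ρ-cycle length = 4 (tail of 2 descent steps not counted)

4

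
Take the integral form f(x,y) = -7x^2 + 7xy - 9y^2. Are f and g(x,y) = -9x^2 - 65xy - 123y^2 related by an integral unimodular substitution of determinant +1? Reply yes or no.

D₁ = -203, D₂ = -203
f is negative-definite; reduce −f:
−f: translate: b→7 (≡-7 mod 14), so (7,-7,9)→(7,7,9)
−f: reduced (well bottom): (7,7,9) with a≤c, −a<b≤a
flip sign back: reduced form of f is (-7,-7,-9)
g is negative-definite; reduce −g:
−g: translate: b→-7 (≡65 mod 18), so (9,65,123)→(9,-7,7)
−g: flip: (9,-7,7)→(7,7,9)
−g: reduced (well bottom): (7,7,9) with a≤c, −a<b≤a
flip sign back: reduced form of g is (-7,-7,-9)
reduced forms (-7, -7, -9) vs (-7, -7, -9) ⇒ equivalent

yes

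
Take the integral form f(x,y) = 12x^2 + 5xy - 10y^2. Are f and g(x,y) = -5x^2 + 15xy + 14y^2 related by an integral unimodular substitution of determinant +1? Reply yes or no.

D₁ = 505, D₂ = 505
river cycle of f (length 8): (-10, 15, 7), (7, 13, -12), (-12, 11, 8), (8, 21, -2), (-2, 19, 18), (18, 17, -3), (-3, 19, 12), (12, 5, -10)
river cycle of g (length 8): (14, 13, -6), (-6, 11, 16), (16, 21, -1), (-1, 21, 16), (16, 11, -6), (-6, 13, 14), (14, 15, -5), (-5, 15, 14)
cycles differ ⇒ inequivalent

no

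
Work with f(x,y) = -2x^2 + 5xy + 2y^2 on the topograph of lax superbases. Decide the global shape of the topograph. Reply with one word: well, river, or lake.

D = b²−4ac = 5² − 4·(-2)·2 = 41
D > 0 non-square ⇒ indefinite ⇒ periodic river

river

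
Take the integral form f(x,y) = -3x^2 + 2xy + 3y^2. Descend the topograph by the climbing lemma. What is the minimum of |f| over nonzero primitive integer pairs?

river: ρ → (3,4,-2)
river: ρ → (-2,4,3)
river: ρ → (3,2,-3)
river: ρ → (-3,4,2)
river: ρ → (2,4,-3)
river: ρ → (-3,2,3)
closes: descent 0, river 6
min |a| on river = 2

2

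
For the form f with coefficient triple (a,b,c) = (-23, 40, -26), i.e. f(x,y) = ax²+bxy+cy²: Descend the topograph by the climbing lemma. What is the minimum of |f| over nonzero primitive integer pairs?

translate: b→6 (≡-40 mod 46), so (23,-40,26)→(23,6,9)
flip: (23,6,9)→(9,-6,23)
reduced (well bottom): (9,-6,23) with a≤c, −a<b≤a
well minimum |f| = |-9| = 9 (negative-definite)

9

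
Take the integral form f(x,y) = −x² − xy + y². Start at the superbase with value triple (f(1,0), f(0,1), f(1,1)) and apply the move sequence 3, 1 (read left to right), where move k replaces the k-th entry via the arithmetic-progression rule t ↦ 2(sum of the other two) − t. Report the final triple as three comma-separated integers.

start (-1,1,-1) = (f(1,0),f(0,1),f(1,1))
replace slot 3: 2·((-1)+1) − (-1) = 1 → (-1,1,1)
replace slot 1: 2·(1+1) − (-1) = 5 → (5,1,1)

5,1,1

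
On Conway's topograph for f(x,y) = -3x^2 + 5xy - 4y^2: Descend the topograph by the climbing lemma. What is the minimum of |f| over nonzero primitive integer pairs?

translate: b→1 (≡-5 mod 6), so (3,-5,4)→(3,1,2)
flip: (3,1,2)→(2,-1,3)
reduced (well bottom): (2,-1,3) with a≤c, −a<b≤a
well minimum |f| = |-2| = 2 (negative-definite)

2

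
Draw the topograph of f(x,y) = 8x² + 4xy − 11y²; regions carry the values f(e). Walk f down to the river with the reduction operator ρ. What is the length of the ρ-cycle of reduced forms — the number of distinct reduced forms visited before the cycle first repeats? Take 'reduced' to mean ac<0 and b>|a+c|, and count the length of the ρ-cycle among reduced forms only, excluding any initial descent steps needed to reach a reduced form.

D = 368, ⌊√D⌋ = 19
river: ρ → (-11,18,1)
river: ρ → (1,18,-11)
river: ρ → (-11,4,8)
river: ρ → (8,12,-7)
river: ρ → (-7,16,4)
river: ρ → (4,16,-7)
river: ρ → (-7,12,8)
river: ρ → (8,4,-11)
ρ-cycle length = 8 (tail of 0 descent steps not counted)

8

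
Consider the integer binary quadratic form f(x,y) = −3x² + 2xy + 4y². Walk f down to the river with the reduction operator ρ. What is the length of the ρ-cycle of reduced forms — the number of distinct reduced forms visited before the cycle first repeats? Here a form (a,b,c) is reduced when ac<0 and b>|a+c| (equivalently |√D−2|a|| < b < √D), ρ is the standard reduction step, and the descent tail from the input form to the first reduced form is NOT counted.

D = 52, ⌊√D⌋ = 7
river: ρ → (4,6,-1)
river: ρ → (-1,6,4)
river: ρ → (4,2,-3)
river: ρ → (-3,4,3)
river: ρ → (3,2,-4)
river: ρ → (-4,6,1)
river: ρ → (1,6,-4)
river: ρ → (-4,2,3)
river: ρ → (3,4,-3)
river: ρ → (-3,2,4)
ρ-cycle length = 10 (tail of 0 descent steps not counted)

10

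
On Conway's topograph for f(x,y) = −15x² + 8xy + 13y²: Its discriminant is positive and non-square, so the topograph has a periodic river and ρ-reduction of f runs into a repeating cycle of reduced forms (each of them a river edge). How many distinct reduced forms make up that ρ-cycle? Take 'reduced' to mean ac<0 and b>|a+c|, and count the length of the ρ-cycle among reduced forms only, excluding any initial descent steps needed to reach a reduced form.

D = 844, ⌊√D⌋ = 29
river: ρ → (13,18,-10)
river: ρ → (-10,22,9)
river: ρ → (9,14,-18)
river: ρ → (-18,22,5)
river: ρ → (5,28,-3)
river: ρ → (-3,26,14)
river: ρ → (14,2,-15)
river: ρ → (-15,28,1)
river: ρ → (1,28,-15)
river: ρ → (-15,2,14)
river: ρ → (14,26,-3)
river: ρ → (-3,28,5)
river: ρ → (5,22,-18)
river: ρ → (-18,14,9)
river: ρ → (9,22,-10)
river: ρ → (-10,18,13)
river: ρ → (13,8,-15)
river: ρ → (-15,22,6)
river: ρ → (6,26,-7)
river: ρ → (-7,16,21)
river: ρ → (21,26,-2)
river: ρ → (-2,26,21)
river: ρ → (21,16,-7)
river: ρ → (-7,26,6)
river: ρ → (6,22,-15)
river: ρ → (-15,8,13)
ρ-cycle length = 26 (tail of 0 descent steps not counted)

26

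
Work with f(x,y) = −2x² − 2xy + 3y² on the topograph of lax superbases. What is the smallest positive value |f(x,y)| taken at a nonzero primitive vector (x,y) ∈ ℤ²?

descent: ρ → (3,2,-2)  [lands on river]
river: ρ → (-2,2,3)
river: ρ → (3,4,-1)
river: ρ → (-1,4,3)
closes: descent 1, river 4
min |a| on river = 1

1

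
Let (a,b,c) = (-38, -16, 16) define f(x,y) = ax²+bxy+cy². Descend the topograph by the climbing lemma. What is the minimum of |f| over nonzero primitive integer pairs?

descent: ρ → (16,48,-6)  [lands on river]
river: ρ → (-6,48,16)
closes: descent 1, river 2
min |a| on river = 6

6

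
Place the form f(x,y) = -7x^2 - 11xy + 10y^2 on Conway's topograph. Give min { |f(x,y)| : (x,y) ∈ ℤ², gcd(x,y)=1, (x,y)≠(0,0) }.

descent: ρ → (10,11,-7)  [lands on river]
river: ρ → (-7,17,4)
river: ρ → (4,15,-11)
river: ρ → (-11,7,8)
river: ρ → (8,9,-10)
river: ρ → (-10,11,7)
river: ρ → (7,17,-4)
river: ρ → (-4,15,11)
river: ρ → (11,7,-8)
river: ρ → (-8,9,10)
closes: descent 1, river 10
min |a| on river = 4

4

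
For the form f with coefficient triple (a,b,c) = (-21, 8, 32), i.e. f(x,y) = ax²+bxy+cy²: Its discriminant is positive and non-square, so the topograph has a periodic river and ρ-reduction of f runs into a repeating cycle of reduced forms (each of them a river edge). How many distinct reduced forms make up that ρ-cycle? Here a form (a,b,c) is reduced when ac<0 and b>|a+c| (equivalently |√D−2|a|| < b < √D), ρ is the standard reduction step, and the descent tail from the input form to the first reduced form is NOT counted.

D = 2752, ⌊√D⌋ = 52
descent: ρ → (32,-8,-21)
descent: ρ → (-21,50,3)  [lands on river]
river: ρ → (3,52,-4)
river: ρ → (-4,52,3)
river: ρ → (3,50,-21)
river: ρ → (-21,34,19)
river: ρ → (19,42,-13)
river: ρ → (-13,36,28)
river: ρ → (28,20,-21)
river: ρ → (-21,22,27)
river: ρ → (27,32,-16)
river: ρ → (-16,32,27)
river: ρ → (27,22,-21)
river: ρ → (-21,20,28)
river: ρ → (28,36,-13)
river: ρ → (-13,42,19)
river: ρ → (19,34,-21)
ρ-cycle length = 16 (tail of 2 descent steps not counted)

16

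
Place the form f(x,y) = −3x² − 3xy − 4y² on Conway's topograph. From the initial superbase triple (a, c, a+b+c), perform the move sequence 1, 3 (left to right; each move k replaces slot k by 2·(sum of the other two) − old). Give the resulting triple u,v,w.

start (-3,-4,-10) = (f(1,0),f(0,1),f(1,1))
replace slot 1: 2·((-4)+(-10)) − (-3) = -25 → (-25,-4,-10)
replace slot 3: 2·((-25)+(-4)) − (-10) = -48 → (-25,-4,-48)

-25,-4,-48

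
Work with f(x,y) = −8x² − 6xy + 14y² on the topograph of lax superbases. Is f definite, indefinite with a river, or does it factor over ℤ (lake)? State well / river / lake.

D = b²−4ac = (-6)² − 4·(-8)·14 = 484
D = 22² is a perfect square ⇒ form factors over ℤ ⇒ lakes

lake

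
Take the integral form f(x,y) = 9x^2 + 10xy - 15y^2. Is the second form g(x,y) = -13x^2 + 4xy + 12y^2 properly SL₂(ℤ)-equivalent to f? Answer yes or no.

D₁ = 640, D₂ = 640
river cycle of f (length 8): (-15, 20, 4), (4, 20, -15), (-15, 10, 9), (9, 8, -16), (-16, 24, 1), (1, 24, -16), (-16, 8, 9), (9, 10, -15)
river cycle of g (length 8): (12, 20, -5), (-5, 20, 12), (12, 4, -13), (-13, 22, 3), (3, 20, -20), (-20, 20, 3), (3, 22, -13), (-13, 4, 12)
cycles differ ⇒ inequivalent

no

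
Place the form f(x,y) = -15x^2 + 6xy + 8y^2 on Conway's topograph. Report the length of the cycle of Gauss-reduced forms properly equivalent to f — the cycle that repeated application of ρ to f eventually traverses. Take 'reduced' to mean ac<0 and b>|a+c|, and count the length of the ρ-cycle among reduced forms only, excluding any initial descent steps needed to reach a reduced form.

D = 516, ⌊√D⌋ = 22
descent: ρ → (8,10,-13)  [lands on river]
river: ρ → (-13,16,5)
river: ρ → (5,14,-16)
river: ρ → (-16,18,3)
river: ρ → (3,18,-16)
river: ρ → (-16,14,5)
river: ρ → (5,16,-13)
river: ρ → (-13,10,8)
river: ρ → (8,22,-1)
river: ρ → (-1,22,8)
ρ-cycle length = 10 (tail of 1 descent step not counted)

10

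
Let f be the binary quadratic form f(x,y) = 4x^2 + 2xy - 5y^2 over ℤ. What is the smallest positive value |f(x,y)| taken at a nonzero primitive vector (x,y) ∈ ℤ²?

river: ρ → (-5,8,1)
river: ρ → (1,8,-5)
river: ρ → (-5,2,4)
river: ρ → (4,6,-3)
river: ρ → (-3,6,4)
river: ρ → (4,2,-5)
closes: descent 0, river 6
min |a| on river = 1

1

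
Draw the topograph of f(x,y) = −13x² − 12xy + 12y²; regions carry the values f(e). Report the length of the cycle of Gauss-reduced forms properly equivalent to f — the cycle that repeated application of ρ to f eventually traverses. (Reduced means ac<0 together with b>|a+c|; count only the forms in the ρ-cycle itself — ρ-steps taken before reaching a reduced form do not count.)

D = 768, ⌊√D⌋ = 27
descent: ρ → (12,12,-13)  [lands on river]
river: ρ → (-13,14,11)
river: ρ → (11,8,-16)
river: ρ → (-16,24,3)
river: ρ → (3,24,-16)
river: ρ → (-16,8,11)
river: ρ → (11,14,-13)
river: ρ → (-13,12,12)
ρ-cycle length = 8 (tail of 1 descent step not counted)

8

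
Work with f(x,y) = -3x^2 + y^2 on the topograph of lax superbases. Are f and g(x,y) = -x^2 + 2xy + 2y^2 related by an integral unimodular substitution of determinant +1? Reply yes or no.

D₁ = 12, D₂ = 12
river cycle of f (length 2): (1, 2, -2), (-2, 2, 1)
river cycle of g (length 2): (2, 2, -1), (-1, 2, 2)
cycles differ ⇒ inequivalent

no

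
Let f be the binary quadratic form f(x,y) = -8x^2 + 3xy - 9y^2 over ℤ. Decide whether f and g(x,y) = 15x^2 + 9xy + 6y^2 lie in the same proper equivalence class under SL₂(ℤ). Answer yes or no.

D₁ = -279, D₂ = -279
f is negative-definite; reduce −f:
−f: reduced (well bottom): (8,-3,9) with a≤c, −a<b≤a
flip sign back: reduced form of f is (-8,3,-9)
g: flip: (15,9,6)→(6,-9,15)
g: translate: b→3 (≡-9 mod 12), so (6,-9,15)→(6,3,12)
g: reduced (well bottom): (6,3,12) with a≤c, −a<b≤a
reduced forms (-8, 3, -9) vs (6, 3, 12) ⇒ inequivalent

no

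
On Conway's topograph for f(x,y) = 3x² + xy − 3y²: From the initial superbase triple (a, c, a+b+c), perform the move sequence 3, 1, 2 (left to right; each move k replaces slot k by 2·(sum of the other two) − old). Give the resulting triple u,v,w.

start (3,-3,1) = (f(1,0),f(0,1),f(1,1))
replace slot 3: 2·(3+(-3)) − 1 = -1 → (3,-3,-1)
replace slot 1: 2·((-3)+(-1)) − 3 = -11 → (-11,-3,-1)
replace slot 2: 2·((-11)+(-1)) − (-3) = -21 → (-11,-21,-1)

-11,-21,-1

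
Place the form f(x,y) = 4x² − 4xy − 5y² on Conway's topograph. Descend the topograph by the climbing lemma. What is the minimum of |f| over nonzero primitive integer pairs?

descent: ρ → (-5,4,4)  [lands on river]
river: ρ → (4,4,-5)
river: ρ → (-5,6,3)
river: ρ → (3,6,-5)
closes: descent 1, river 4
min |a| on river = 3

3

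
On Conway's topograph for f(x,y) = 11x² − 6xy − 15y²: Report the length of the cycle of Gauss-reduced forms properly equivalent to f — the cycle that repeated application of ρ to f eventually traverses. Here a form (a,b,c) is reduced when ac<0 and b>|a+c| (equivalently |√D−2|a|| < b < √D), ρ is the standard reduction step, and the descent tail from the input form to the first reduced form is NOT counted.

D = 696, ⌊√D⌋ = 26
descent: ρ → (-15,6,11)  [lands on river]
river: ρ → (11,16,-10)
river: ρ → (-10,24,3)
river: ρ → (3,24,-10)
river: ρ → (-10,16,11)
river: ρ → (11,6,-15)
river: ρ → (-15,24,2)
river: ρ → (2,24,-15)
ρ-cycle length = 8 (tail of 1 descent step not counted)

8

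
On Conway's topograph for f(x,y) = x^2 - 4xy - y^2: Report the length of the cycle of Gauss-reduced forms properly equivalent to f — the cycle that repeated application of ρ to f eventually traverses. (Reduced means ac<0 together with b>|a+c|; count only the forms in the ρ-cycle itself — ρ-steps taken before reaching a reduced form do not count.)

D = 20, ⌊√D⌋ = 4
descent: ρ → (-1,4,1)  [lands on river]
river: ρ → (1,4,-1)
ρ-cycle length = 2 (tail of 1 descent step not counted)

2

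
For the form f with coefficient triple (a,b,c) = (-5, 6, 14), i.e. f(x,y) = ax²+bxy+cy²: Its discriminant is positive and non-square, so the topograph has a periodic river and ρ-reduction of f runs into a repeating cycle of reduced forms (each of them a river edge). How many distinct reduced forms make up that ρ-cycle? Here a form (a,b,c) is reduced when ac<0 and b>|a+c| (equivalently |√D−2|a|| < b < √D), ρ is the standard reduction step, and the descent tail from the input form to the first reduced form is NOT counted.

D = 316, ⌊√D⌋ = 17
descent: ρ → (14,-6,-5)
descent: ρ → (-5,16,3)  [lands on river]
river: ρ → (3,14,-10)
river: ρ → (-10,6,7)
river: ρ → (7,8,-9)
river: ρ → (-9,10,6)
river: ρ → (6,14,-5)
ρ-cycle length = 6 (tail of 2 descent steps not counted)

6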